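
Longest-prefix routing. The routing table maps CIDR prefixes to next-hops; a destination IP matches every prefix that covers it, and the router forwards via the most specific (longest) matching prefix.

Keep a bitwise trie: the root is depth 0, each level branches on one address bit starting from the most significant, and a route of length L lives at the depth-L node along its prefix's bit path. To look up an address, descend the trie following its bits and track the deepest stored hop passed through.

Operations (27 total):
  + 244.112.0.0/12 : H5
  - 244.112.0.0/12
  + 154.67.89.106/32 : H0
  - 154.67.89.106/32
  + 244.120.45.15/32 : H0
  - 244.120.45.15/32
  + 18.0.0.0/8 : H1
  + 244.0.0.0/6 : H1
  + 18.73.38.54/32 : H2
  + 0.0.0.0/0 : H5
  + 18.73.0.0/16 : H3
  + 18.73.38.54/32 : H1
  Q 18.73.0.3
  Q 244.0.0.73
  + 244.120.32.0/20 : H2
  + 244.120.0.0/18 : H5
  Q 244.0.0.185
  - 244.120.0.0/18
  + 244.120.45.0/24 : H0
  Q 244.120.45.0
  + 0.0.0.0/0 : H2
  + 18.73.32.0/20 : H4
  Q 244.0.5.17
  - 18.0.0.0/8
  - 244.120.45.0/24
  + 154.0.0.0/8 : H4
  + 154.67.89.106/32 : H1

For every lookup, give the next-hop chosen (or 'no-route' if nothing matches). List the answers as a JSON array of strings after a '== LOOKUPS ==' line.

Process each operation:
  add 244.112.0.0/12 -> H5 at depth 12
  del 244.112.0.0/12 (clear depth 12)
  add 154.67.89.106/32 -> H0 at depth 32
  del 154.67.89.106/32 (clear depth 32)
  add 244.120.45.15/32 -> H0 at depth 32
  del 244.120.45.15/32 (clear depth 32)
  add 18.0.0.0/8 -> H1 at depth 8
  add 244.0.0.0/6 -> H1 at depth 6
  add 18.73.38.54/32 -> H2 at depth 32
  add 0.0.0.0/0 -> H5 at depth 0
  add 18.73.0.0/16 -> H3 at depth 16
  add 18.73.38.54/32 -> H1 at depth 32
  ? 18.73.0.3  path d0:H5→d1:-→d2:-→d3:-→d4:-→d5:-→d6:-→d7:-→d8:H1→d9:-→d10:-→d11:-→d12:-→d13:-→d14:-→d15:-→d16:H3→d17:-→d18:-  best=H3
  ? 244.0.0.73  path d0:H5→d1:-→d2:-→d3:-→d4:-→d5:-→d6:H1→d7:-→d8:-→d9:-  best=H1
  add 244.120.32.0/20 -> H2 at depth 20
  add 244.120.0.0/18 -> H5 at depth 18
  ? 244.0.0.185  path d0:H5→d1:-→d2:-→d3:-→d4:-→d5:-→d6:H1→d7:-→d8:-→d9:-  best=H1
  del 244.120.0.0/18 (clear depth 18)
  add 244.120.45.0/24 -> H0 at depth 24
  ? 244.120.45.0  path d0:H5→d1:-→d2:-→d3:-→d4:-→d5:-→d6:H1→d7:-→d8:-→d9:-→d10:-→d11:-→d12:-→d13:-→d14:-→d15:-→d16:-→d17:-→d18:-→d19:-→d20:H2→d21:-→d22:-→d23:-→d24:H0→d25:-→d26:-→d27:-→d28:-  best=H0
  add 0.0.0.0/0 -> H2 at depth 0
  add 18.73.32.0/20 -> H4 at depth 20
  ? 244.0.5.17  path d0:H2→d1:-→d2:-→d3:-→d4:-→d5:-→d6:H1→d7:-→d8:-→d9:-  best=H1
  del 18.0.0.0/8 (clear depth 8)
  del 244.120.45.0/24 (clear depth 24)
  add 154.0.0.0/8 -> H4 at depth 8
  add 154.67.89.106/32 -> H1 at depth 32

== LOOKUPS ==
["H3","H1","H1","H0","H1"]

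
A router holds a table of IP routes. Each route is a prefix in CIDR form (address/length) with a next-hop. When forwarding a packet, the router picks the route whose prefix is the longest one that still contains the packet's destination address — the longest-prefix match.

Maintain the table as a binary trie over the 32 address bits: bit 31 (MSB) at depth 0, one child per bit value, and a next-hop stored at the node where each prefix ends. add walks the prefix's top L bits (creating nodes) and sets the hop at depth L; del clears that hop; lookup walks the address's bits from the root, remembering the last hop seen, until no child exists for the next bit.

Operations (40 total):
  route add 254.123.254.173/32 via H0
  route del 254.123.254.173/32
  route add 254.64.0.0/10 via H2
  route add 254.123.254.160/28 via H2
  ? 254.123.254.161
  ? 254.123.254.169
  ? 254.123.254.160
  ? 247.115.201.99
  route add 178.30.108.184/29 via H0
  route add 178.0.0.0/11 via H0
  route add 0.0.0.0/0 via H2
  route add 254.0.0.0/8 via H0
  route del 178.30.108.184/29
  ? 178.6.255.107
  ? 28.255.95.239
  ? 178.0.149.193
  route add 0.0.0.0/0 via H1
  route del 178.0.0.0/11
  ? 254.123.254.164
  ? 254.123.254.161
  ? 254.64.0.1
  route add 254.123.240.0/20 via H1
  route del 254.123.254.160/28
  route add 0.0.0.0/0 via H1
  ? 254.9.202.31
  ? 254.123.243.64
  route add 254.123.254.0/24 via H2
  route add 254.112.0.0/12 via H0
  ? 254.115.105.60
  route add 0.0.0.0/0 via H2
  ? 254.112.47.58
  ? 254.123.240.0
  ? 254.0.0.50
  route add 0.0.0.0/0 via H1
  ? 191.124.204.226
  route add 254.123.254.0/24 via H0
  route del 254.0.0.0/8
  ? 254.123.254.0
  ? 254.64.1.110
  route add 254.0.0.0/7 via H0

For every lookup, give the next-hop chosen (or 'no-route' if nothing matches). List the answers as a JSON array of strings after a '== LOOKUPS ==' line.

Apply in order:
  add 254.123.254.173/32 -> H0 at depth 32
  - 254.123.254.173/32 clear@32
  add 254.64.0.0/10 -> H2 at depth 10
  add 254.123.254.160/28 -> H2 at depth 28
  Q 254.123.254.161: descend 1111111001111011111111101010 ; hops seen [H2,H2] ; pick H2
  Q 254.123.254.169: descend 11111110011110111111111010101 ; hops seen [H2,H2] ; pick H2
  Q 254.123.254.160: descend 1111111001111011111111101010 ; hops seen [H2,H2] ; pick H2
  Q 247.115.201.99: descend 1111 ; hops seen [∅] ; pick no-route
  add 178.30.108.184/29 -> H0 at depth 29
  add 178.0.0.0/11 -> H0 at depth 11
  add 0.0.0.0/0 -> H2 at depth 0
  add 254.0.0.0/8 -> H0 at depth 8
  - 178.30.108.184/29 clear@29
  Q 178.6.255.107: descend 10110010000 ; hops seen [H2,H0] ; pick H0
  Q 28.255.95.239: descend ε ; hops seen [H2] ; pick H2
  Q 178.0.149.193: descend 10110010000 ; hops seen [H2,H0] ; pick H0
  add 0.0.0.0/0 -> H1 at depth 0
  - 178.0.0.0/11 clear@11
  Q 254.123.254.164: descend 1111111001111011111111101010 ; hops seen [H1,H0,H2,H2] ; pick H2
  Q 254.123.254.161: descend 1111111001111011111111101010 ; hops seen [H1,H0,H2,H2] ; pick H2
  Q 254.64.0.1: descend 1111111001 ; hops seen [H1,H0,H2] ; pick H2
  add 254.123.240.0/20 -> H1 at depth 20
  - 254.123.254.160/28 clear@28
  add 0.0.0.0/0 -> H1 at depth 0
  Q 254.9.202.31: descend 111111100 ; hops seen [H1,H0] ; pick H0
  Q 254.123.243.64: descend 11111110011110111111 ; hops seen [H1,H0,H2,H1] ; pick H1
  add 254.123.254.0/24 -> H2 at depth 24
  add 254.112.0.0/12 -> H0 at depth 12
  Q 254.115.105.60: descend 111111100111 ; hops seen [H1,H0,H2,H0] ; pick H0
  add 0.0.0.0/0 -> H2 at depth 0
  Q 254.112.47.58: descend 111111100111 ; hops seen [H2,H0,H2,H0] ; pick H0
  Q 254.123.240.0: descend 11111110011110111111 ; hops seen [H2,H0,H2,H0,H1] ; pick H1
  Q 254.0.0.50: descend 111111100 ; hops seen [H2,H0] ; pick H0
  add 0.0.0.0/0 -> H1 at depth 0
  Q 191.124.204.226: descend 1011 ; hops seen [H1] ; pick H1
  add 254.123.254.0/24 -> H0 at depth 24
  - 254.0.0.0/8 clear@8
  Q 254.123.254.0: descend 111111100111101111111110 ; hops seen [H1,H2,H0,H1,H0] ; pick H0
  Q 254.64.1.110: descend 1111111001 ; hops seen [H1,H2] ; pick H2
  add 254.0.0.0/7 -> H0 at depth 7

== LOOKUPS ==
["H2","H2","H2","no-route","H0","H2","H0","H2","H2","H2","H0","H1","H0","H0","H1","H0","H1","H0","H2"]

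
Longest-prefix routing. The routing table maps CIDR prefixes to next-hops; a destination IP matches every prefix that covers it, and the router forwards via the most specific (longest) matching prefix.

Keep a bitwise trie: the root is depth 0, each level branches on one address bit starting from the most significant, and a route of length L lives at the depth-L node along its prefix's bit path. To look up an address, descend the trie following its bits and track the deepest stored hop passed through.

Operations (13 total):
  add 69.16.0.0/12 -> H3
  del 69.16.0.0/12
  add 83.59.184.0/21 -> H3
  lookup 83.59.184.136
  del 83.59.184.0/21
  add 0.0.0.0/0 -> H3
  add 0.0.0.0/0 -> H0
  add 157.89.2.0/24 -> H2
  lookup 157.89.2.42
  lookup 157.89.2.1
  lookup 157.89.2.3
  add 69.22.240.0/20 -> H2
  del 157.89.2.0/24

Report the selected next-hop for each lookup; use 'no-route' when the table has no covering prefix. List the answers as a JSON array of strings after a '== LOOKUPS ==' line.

Process each operation:
  + 69.16.0.0/12 (H3) depth=12
  del 69.16.0.0/12 (clear depth 12)
  + 83.59.184.0/21 (H3) depth=21
  ? 83.59.184.136  path d0:-→d1:-→d2:-→d3:-→d4:-→d5:-→d6:-→d7:-→d8:-→d9:-→d10:-→d11:-→d12:-→d13:-→d14:-→d15:-→d16:-→d17:-→d18:-→d19:-→d20:-→d21:H3  best=H3
  del 83.59.184.0/21 (clear depth 21)
  + 0.0.0.0/0 (H3) depth=0
  + 0.0.0.0/0 (H0) depth=0
  + 157.89.2.0/24 (H2) depth=24
  ? 157.89.2.42  path d0:H0→d1:-→d2:-→d3:-→d4:-→d5:-→d6:-→d7:-→d8:-→d9:-→d10:-→d11:-→d12:-→d13:-→d14:-→d15:-→d16:-→d17:-→d18:-→d19:-→d20:-→d21:-→d22:-→d23:-→d24:H2  best=H2
  ? 157.89.2.1  path d0:H0→d1:-→d2:-→d3:-→d4:-→d5:-→d6:-→d7:-→d8:-→d9:-→d10:-→d11:-→d12:-→d13:-→d14:-→d15:-→d16:-→d17:-→d18:-→d19:-→d20:-→d21:-→d22:-→d23:-→d24:H2  best=H2
  ? 157.89.2.3  path d0:H0→d1:-→d2:-→d3:-→d4:-→d5:-→d6:-→d7:-→d8:-→d9:-→d10:-→d11:-→d12:-→d13:-→d14:-→d15:-→d16:-→d17:-→d18:-→d19:-→d20:-→d21:-→d22:-→d23:-→d24:H2  best=H2
  + 69.22.240.0/20 (H2) depth=20
  del 157.89.2.0/24 (clear depth 24)

== LOOKUPS ==
["H3","H2","H2","H2"]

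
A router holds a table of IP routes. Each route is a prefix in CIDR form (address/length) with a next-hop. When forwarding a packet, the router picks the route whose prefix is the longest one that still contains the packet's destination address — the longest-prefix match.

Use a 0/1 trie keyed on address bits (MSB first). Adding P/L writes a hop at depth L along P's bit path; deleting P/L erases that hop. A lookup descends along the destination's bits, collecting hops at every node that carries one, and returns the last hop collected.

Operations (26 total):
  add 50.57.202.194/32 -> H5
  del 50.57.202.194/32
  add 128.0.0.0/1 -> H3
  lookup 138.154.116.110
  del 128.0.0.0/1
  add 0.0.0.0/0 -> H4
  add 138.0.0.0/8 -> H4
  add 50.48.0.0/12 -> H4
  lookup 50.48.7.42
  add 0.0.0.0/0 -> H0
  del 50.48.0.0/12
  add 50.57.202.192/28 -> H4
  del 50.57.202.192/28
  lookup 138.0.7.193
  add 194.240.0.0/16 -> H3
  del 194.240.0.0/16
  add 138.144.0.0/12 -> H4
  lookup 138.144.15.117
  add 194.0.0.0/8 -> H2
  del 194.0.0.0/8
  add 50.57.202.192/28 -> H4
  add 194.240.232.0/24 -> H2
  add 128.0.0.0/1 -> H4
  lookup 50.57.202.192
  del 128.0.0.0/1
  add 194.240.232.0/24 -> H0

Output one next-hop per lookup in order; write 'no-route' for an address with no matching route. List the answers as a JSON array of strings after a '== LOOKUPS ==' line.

Apply in order:
  + 50.57.202.194/32 (H5) depth=32
  del 50.57.202.194/32 (clear depth 32)
  + 128.0.0.0/1 (H3) depth=1
  Q 138.154.116.110: descend 1 ; hops seen [H3] ; pick H3
  del 128.0.0.0/1 (clear depth 1)
  + 0.0.0.0/0 (H4) depth=0
  + 138.0.0.0/8 (H4) depth=8
  + 50.48.0.0/12 (H4) depth=12
  Q 50.48.7.42: descend 001100100011 ; hops seen [H4,H4] ; pick H4
  + 0.0.0.0/0 (H0) depth=0
  del 50.48.0.0/12 (clear depth 12)
  + 50.57.202.192/28 (H4) depth=28
  del 50.57.202.192/28 (clear depth 28)
  Q 138.0.7.193: descend 10001010 ; hops seen [H0,H4] ; pick H4
  + 194.240.0.0/16 (H3) depth=16
  del 194.240.0.0/16 (clear depth 16)
  + 138.144.0.0/12 (H4) depth=12
  Q 138.144.15.117: descend 100010101001 ; hops seen [H0,H4,H4] ; pick H4
  + 194.0.0.0/8 (H2) depth=8
  del 194.0.0.0/8 (clear depth 8)
  + 50.57.202.192/28 (H4) depth=28
  + 194.240.232.0/24 (H2) depth=24
  + 128.0.0.0/1 (H4) depth=1
  Q 50.57.202.192: descend 001100100011100111001010110000 ; hops seen [H0,H4] ; pick H4
  del 128.0.0.0/1 (clear depth 1)
  + 194.240.232.0/24 (H0) depth=24

== LOOKUPS ==
["H3","H4","H4","H4","H4"]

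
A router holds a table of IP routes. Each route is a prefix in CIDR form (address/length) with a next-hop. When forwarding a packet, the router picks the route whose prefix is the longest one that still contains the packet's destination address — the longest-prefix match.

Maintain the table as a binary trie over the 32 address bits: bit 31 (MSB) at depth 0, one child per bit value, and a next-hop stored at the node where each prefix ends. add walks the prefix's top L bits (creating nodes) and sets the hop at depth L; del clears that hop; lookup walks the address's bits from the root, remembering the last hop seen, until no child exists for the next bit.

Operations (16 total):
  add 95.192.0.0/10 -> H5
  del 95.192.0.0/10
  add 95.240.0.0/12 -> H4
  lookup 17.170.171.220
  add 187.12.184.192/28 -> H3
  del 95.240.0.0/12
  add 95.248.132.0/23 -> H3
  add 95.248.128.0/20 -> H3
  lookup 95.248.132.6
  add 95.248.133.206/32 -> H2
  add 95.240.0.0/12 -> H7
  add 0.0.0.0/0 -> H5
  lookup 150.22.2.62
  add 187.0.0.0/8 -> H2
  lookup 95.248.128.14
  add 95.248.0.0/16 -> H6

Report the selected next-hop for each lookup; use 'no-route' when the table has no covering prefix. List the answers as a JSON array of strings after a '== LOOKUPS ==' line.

Process each operation:
  add 95.192.0.0/10 -> H5 at depth 10
  - 95.192.0.0/10 clear@10
  add 95.240.0.0/12 -> H4 at depth 12
  lookup 17.170.171.220: bits 0 walk d0:-→d1:- -> no-route
  add 187.12.184.192/28 -> H3 at depth 28
  - 95.240.0.0/12 clear@12
  add 95.248.132.0/23 -> H3 at depth 23
  add 95.248.128.0/20 -> H3 at depth 20
  lookup 95.248.132.6: bits 01011111111110001000010 walk d0:-→d1:-→d2:-→d3:-→d4:-→d5:-→d6:-→d7:-→d8:-→d9:-→d10:-→d11:-→d12:-→d13:-→d14:-→d15:-→d16:-→d17:-→d18:-→d19:-→d20:H3→d21:-→d22:-→d23:H3 -> H3
  add 95.248.133.206/32 -> H2 at depth 32
  add 95.240.0.0/12 -> H7 at depth 12
  add 0.0.0.0/0 -> H5 at depth 0
  lookup 150.22.2.62: bits 10 walk d0:H5→d1:-→d2:- -> H5
  add 187.0.0.0/8 -> H2 at depth 8
  lookup 95.248.128.14: bits 010111111111100010000 walk d0:H5→d1:-→d2:-→d3:-→d4:-→d5:-→d6:-→d7:-→d8:-→d9:-→d10:-→d11:-→d12:H7→d13:-→d14:-→d15:-→d16:-→d17:-→d18:-→d19:-→d20:H3→d21:- -> H3
  add 95.248.0.0/16 -> H6 at depth 16

== LOOKUPS ==
["no-route","H3","H5","H3"]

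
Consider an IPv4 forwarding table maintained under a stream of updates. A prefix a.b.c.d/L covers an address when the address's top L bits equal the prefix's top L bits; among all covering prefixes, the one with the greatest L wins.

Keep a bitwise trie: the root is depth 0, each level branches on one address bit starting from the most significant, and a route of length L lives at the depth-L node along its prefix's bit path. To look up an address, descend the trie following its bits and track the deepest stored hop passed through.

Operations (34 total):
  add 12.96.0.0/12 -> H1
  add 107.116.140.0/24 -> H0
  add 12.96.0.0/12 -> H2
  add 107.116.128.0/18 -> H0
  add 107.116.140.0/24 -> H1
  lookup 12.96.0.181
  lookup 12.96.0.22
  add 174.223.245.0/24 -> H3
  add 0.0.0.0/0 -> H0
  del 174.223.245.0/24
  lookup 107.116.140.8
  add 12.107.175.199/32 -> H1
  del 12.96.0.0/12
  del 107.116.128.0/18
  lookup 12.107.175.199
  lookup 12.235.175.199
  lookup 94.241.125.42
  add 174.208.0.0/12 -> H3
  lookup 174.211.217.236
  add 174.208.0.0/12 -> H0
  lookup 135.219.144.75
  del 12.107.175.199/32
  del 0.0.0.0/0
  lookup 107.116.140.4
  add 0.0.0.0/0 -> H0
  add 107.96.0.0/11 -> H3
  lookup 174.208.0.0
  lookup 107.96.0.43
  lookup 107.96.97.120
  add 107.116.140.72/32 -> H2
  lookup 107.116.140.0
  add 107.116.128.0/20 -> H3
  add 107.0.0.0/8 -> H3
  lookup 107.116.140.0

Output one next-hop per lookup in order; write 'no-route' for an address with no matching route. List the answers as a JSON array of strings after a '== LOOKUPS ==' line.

Trace:
  + 12.96.0.0/12 (H1) depth=12
  + 107.116.140.0/24 (H0) depth=24
  + 12.96.0.0/12 (H2) depth=12
  + 107.116.128.0/18 (H0) depth=18
  + 107.116.140.0/24 (H1) depth=24
  lookup 12.96.0.181: bits 000011000110 walk d0:-→d1:-→d2:-→d3:-→d4:-→d5:-→d6:-→d7:-→d8:-→d9:-→d10:-→d11:-→d12:H2 -> H2
  lookup 12.96.0.22: bits 000011000110 walk d0:-→d1:-→d2:-→d3:-→d4:-→d5:-→d6:-→d7:-→d8:-→d9:-→d10:-→d11:-→d12:H2 -> H2
  + 174.223.245.0/24 (H3) depth=24
  + 0.0.0.0/0 (H0) depth=0
  del 174.223.245.0/24 (clear depth 24)
  lookup 107.116.140.8: bits 011010110111010010001100 walk d0:H0→d1:-→d2:-→d3:-→d4:-→d5:-→d6:-→d7:-→d8:-→d9:-→d10:-→d11:-→d12:-→d13:-→d14:-→d15:-→d16:-→d17:-→d18:H0→d19:-→d20:-→d21:-→d22:-→d23:-→d24:H1 -> H1
  + 12.107.175.199/32 (H1) depth=32
  del 12.96.0.0/12 (clear depth 12)
  del 107.116.128.0/18 (clear depth 18)
  lookup 12.107.175.199: bits 00001100011010111010111111000111 walk d0:H0→d1:-→d2:-→d3:-→d4:-→d5:-→d6:-→d7:-→d8:-→d9:-→d10:-→d11:-→d12:-→d13:-→d14:-→d15:-→d16:-→d17:-→d18:-→d19:-→d20:-→d21:-→d22:-→d23:-→d24:-→d25:-→d26:-→d27:-→d28:-→d29:-→d30:-→d31:-→d32:H1 -> H1
  lookup 12.235.175.199: bits 00001100 walk d0:H0→d1:-→d2:-→d3:-→d4:-→d5:-→d6:-→d7:-→d8:- -> H0
  lookup 94.241.125.42: bits 01 walk d0:H0→d1:-→d2:- -> H0
  + 174.208.0.0/12 (H3) depth=12
  lookup 174.211.217.236: bits 101011101101 walk d0:H0→d1:-→d2:-→d3:-→d4:-→d5:-→d6:-→d7:-→d8:-→d9:-→d10:-→d11:-→d12:H3 -> H3
  + 174.208.0.0/12 (H0) depth=12
  lookup 135.219.144.75: bits 10 walk d0:H0→d1:-→d2:- -> H0
  del 12.107.175.199/32 (clear depth 32)
  del 0.0.0.0/0 (clear depth 0)
  lookup 107.116.140.4: bits 011010110111010010001100 walk d0:-→d1:-→d2:-→d3:-→d4:-→d5:-→d6:-→d7:-→d8:-→d9:-→d10:-→d11:-→d12:-→d13:-→d14:-→d15:-→d16:-→d17:-→d18:-→d19:-→d20:-→d21:-→d22:-→d23:-→d24:H1 -> H1
  + 0.0.0.0/0 (H0) depth=0
  + 107.96.0.0/11 (H3) depth=11
  lookup 174.208.0.0: bits 101011101101 walk d0:H0→d1:-→d2:-→d3:-→d4:-→d5:-→d6:-→d7:-→d8:-→d9:-→d10:-→d11:-→d12:H0 -> H0
  lookup 107.96.0.43: bits 01101011011 walk d0:H0→d1:-→d2:-→d3:-→d4:-→d5:-→d6:-→d7:-→d8:-→d9:-→d10:-→d11:H3 -> H3
  lookup 107.96.97.120: bits 01101011011 walk d0:H0→d1:-→d2:-→d3:-→d4:-→d5:-→d6:-→d7:-→d8:-→d9:-→d10:-→d11:H3 -> H3
  + 107.116.140.72/32 (H2) depth=32
  lookup 107.116.140.0: bits 0110101101110100100011000 walk d0:H0→d1:-→d2:-→d3:-→d4:-→d5:-→d6:-→d7:-→d8:-→d9:-→d10:-→d11:H3→d12:-→d13:-→d14:-→d15:-→d16:-→d17:-→d18:-→d19:-→d20:-→d21:-→d22:-→d23:-→d24:H1→d25:- -> H1
  + 107.116.128.0/20 (H3) depth=20
  + 107.0.0.0/8 (H3) depth=8
  lookup 107.116.140.0: bits 0110101101110100100011000 walk d0:H0→d1:-→d2:-→d3:-→d4:-→d5:-→d6:-→d7:-→d8:H3→d9:-→d10:-→d11:H3→d12:-→d13:-→d14:-→d15:-→d16:-→d17:-→d18:-→d19:-→d20:H3→d21:-→d22:-→d23:-→d24:H1→d25:- -> H1

== LOOKUPS ==
["H2","H2","H1","H1","H0","H0","H3","H0","H1","H0","H3","H3","H1","H1"]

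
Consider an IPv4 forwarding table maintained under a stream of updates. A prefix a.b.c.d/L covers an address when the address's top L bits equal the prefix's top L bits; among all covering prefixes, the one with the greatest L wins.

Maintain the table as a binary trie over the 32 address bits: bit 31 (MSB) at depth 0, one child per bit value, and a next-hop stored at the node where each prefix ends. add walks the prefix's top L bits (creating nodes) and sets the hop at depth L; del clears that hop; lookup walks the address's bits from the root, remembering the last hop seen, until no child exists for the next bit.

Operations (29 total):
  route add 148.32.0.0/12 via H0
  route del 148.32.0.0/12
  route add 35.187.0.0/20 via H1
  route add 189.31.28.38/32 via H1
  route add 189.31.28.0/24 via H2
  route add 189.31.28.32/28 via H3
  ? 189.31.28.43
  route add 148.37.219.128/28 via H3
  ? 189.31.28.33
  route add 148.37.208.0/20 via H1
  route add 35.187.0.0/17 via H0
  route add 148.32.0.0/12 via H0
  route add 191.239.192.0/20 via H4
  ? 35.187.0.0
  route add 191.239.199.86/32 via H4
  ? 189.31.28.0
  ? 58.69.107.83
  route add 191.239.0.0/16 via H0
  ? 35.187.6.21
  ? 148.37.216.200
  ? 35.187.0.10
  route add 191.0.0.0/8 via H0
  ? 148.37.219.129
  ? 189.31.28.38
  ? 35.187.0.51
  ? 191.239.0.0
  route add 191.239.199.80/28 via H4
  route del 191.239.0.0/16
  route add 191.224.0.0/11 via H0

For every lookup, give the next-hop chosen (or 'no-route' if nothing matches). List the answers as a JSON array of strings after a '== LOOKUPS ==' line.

Process each operation:
  add 148.32.0.0/12 -> H0 at depth 12
  del 148.32.0.0/12 (clear depth 12)
  add 35.187.0.0/20 -> H1 at depth 20
  add 189.31.28.38/32 -> H1 at depth 32
  add 189.31.28.0/24 -> H2 at depth 24
  add 189.31.28.32/28 -> H3 at depth 28
  lookup 189.31.28.43: bits 1011110100011111000111000010 walk d0:-→d1:-→d2:-→d3:-→d4:-→d5:-→d6:-→d7:-→d8:-→d9:-→d10:-→d11:-→d12:-→d13:-→d14:-→d15:-→d16:-→d17:-→d18:-→d19:-→d20:-→d21:-→d22:-→d23:-→d24:H2→d25:-→d26:-→d27:-→d28:H3 -> H3
  add 148.37.219.128/28 -> H3 at depth 28
  lookup 189.31.28.33: bits 10111101000111110001110000100 walk d0:-→d1:-→d2:-→d3:-→d4:-→d5:-→d6:-→d7:-→d8:-→d9:-→d10:-→d11:-→d12:-→d13:-→d14:-→d15:-→d16:-→d17:-→d18:-→d19:-→d20:-→d21:-→d22:-→d23:-→d24:H2→d25:-→d26:-→d27:-→d28:H3→d29:- -> H3
  add 148.37.208.0/20 -> H1 at depth 20
  add 35.187.0.0/17 -> H0 at depth 17
  add 148.32.0.0/12 -> H0 at depth 12
  add 191.239.192.0/20 -> H4 at depth 20
  lookup 35.187.0.0: bits 00100011101110110000 walk d0:-→d1:-→d2:-→d3:-→d4:-→d5:-→d6:-→d7:-→d8:-→d9:-→d10:-→d11:-→d12:-→d13:-→d14:-→d15:-→d16:-→d17:H0→d18:-→d19:-→d20:H1 -> H1
  add 191.239.199.86/32 -> H4 at depth 32
  lookup 189.31.28.0: bits 10111101000111110001110000 walk d0:-→d1:-→d2:-→d3:-→d4:-→d5:-→d6:-→d7:-→d8:-→d9:-→d10:-→d11:-→d12:-→d13:-→d14:-→d15:-→d16:-→d17:-→d18:-→d19:-→d20:-→d21:-→d22:-→d23:-→d24:H2→d25:-→d26:- -> H2
  lookup 58.69.107.83: bits 001 walk d0:-→d1:-→d2:-→d3:- -> no-route
  add 191.239.0.0/16 -> H0 at depth 16
  lookup 35.187.6.21: bits 00100011101110110000 walk d0:-→d1:-→d2:-→d3:-→d4:-→d5:-→d6:-→d7:-→d8:-→d9:-→d10:-→d11:-→d12:-→d13:-→d14:-→d15:-→d16:-→d17:H0→d18:-→d19:-→d20:H1 -> H1
  lookup 148.37.216.200: bits 1001010000100101110110 walk d0:-→d1:-→d2:-→d3:-→d4:-→d5:-→d6:-→d7:-→d8:-→d9:-→d10:-→d11:-→d12:H0→d13:-→d14:-→d15:-→d16:-→d17:-→d18:-→d19:-→d20:H1→d21:-→d22:- -> H1
  lookup 35.187.0.10: bits 00100011101110110000 walk d0:-→d1:-→d2:-→d3:-→d4:-→d5:-→d6:-→d7:-→d8:-→d9:-→d10:-→d11:-→d12:-→d13:-→d14:-→d15:-→d16:-→d17:H0→d18:-→d19:-→d20:H1 -> H1
  add 191.0.0.0/8 -> H0 at depth 8
  lookup 148.37.219.129: bits 1001010000100101110110111000 walk d0:-→d1:-→d2:-→d3:-→d4:-→d5:-→d6:-→d7:-→d8:-→d9:-→d10:-→d11:-→d12:H0→d13:-→d14:-→d15:-→d16:-→d17:-→d18:-→d19:-→d20:H1→d21:-→d22:-→d23:-→d24:-→d25:-→d26:-→d27:-→d28:H3 -> H3
  lookup 189.31.28.38: bits 10111101000111110001110000100110 walk d0:-→d1:-→d2:-→d3:-→d4:-→d5:-→d6:-→d7:-→d8:-→d9:-→d10:-→d11:-→d12:-→d13:-→d14:-→d15:-→d16:-→d17:-→d18:-→d19:-→d20:-→d21:-→d22:-→d23:-→d24:H2→d25:-→d26:-→d27:-→d28:H3→d29:-→d30:-→d31:-→d32:H1 -> H1
  lookup 35.187.0.51: bits 00100011101110110000 walk d0:-→d1:-→d2:-→d3:-→d4:-→d5:-→d6:-→d7:-→d8:-→d9:-→d10:-→d11:-→d12:-→d13:-→d14:-→d15:-→d16:-→d17:H0→d18:-→d19:-→d20:H1 -> H1
  lookup 191.239.0.0: bits 1011111111101111 walk d0:-→d1:-→d2:-→d3:-→d4:-→d5:-→d6:-→d7:-→d8:H0→d9:-→d10:-→d11:-→d12:-→d13:-→d14:-→d15:-→d16:H0 -> H0
  add 191.239.199.80/28 -> H4 at depth 28
  del 191.239.0.0/16 (clear depth 16)
  add 191.224.0.0/11 -> H0 at depth 11

== LOOKUPS ==
["H3","H3","H1","H2","no-route","H1","H1","H1","H3","H1","H1","H0"]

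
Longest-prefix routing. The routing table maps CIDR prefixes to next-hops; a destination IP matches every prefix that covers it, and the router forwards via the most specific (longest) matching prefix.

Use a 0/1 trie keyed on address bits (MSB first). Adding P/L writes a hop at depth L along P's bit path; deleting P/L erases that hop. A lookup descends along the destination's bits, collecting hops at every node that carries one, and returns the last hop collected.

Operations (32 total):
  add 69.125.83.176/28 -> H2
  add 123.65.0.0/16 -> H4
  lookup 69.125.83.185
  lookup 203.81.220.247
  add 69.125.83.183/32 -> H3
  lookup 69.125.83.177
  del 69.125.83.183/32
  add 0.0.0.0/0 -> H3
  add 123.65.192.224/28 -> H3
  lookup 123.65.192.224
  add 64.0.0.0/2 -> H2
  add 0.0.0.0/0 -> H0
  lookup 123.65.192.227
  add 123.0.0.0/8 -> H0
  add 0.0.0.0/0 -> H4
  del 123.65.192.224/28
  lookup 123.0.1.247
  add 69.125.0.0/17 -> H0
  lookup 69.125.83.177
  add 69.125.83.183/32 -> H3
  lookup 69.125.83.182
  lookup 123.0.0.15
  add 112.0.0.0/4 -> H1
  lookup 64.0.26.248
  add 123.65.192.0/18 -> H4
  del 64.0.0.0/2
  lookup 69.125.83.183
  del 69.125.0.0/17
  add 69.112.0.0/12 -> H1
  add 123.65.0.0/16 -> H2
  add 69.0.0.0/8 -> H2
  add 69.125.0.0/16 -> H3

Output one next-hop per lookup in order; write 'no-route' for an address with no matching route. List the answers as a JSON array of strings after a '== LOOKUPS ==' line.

Trace:
  add 69.125.83.176/28 -> H2 at depth 28
  add 123.65.0.0/16 -> H4 at depth 16
  lookup 69.125.83.185: bits 0100010101111101010100111011 walk d0:-→d1:-→d2:-→d3:-→d4:-→d5:-→d6:-→d7:-→d8:-→d9:-→d10:-→d11:-→d12:-→d13:-→d14:-→d15:-→d16:-→d17:-→d18:-→d19:-→d20:-→d21:-→d22:-→d23:-→d24:-→d25:-→d26:-→d27:-→d28:H2 -> H2
  lookup 203.81.220.247: bits ε walk d0:- -> no-route
  add 69.125.83.183/32 -> H3 at depth 32
  lookup 69.125.83.177: bits 01000101011111010101001110110 walk d0:-→d1:-→d2:-→d3:-→d4:-→d5:-→d6:-→d7:-→d8:-→d9:-→d10:-→d11:-→d12:-→d13:-→d14:-→d15:-→d16:-→d17:-→d18:-→d19:-→d20:-→d21:-→d22:-→d23:-→d24:-→d25:-→d26:-→d27:-→d28:H2→d29:- -> H2
  - 69.125.83.183/32 clear@32
  add 0.0.0.0/0 -> H3 at depth 0
  add 123.65.192.224/28 -> H3 at depth 28
  lookup 123.65.192.224: bits 0111101101000001110000001110 walk d0:H3→d1:-→d2:-→d3:-→d4:-→d5:-→d6:-→d7:-→d8:-→d9:-→d10:-→d11:-→d12:-→d13:-→d14:-→d15:-→d16:H4→d17:-→d18:-→d19:-→d20:-→d21:-→d22:-→d23:-→d24:-→d25:-→d26:-→d27:-→d28:H3 -> H3
  add 64.0.0.0/2 -> H2 at depth 2
  add 0.0.0.0/0 -> H0 at depth 0
  lookup 123.65.192.227: bits 0111101101000001110000001110 walk d0:H0→d1:-→d2:H2→d3:-→d4:-→d5:-→d6:-→d7:-→d8:-→d9:-→d10:-→d11:-→d12:-→d13:-→d14:-→d15:-→d16:H4→d17:-→d18:-→d19:-→d20:-→d21:-→d22:-→d23:-→d24:-→d25:-→d26:-→d27:-→d28:H3 -> H3
  add 123.0.0.0/8 -> H0 at depth 8
  add 0.0.0.0/0 -> H4 at depth 0
  - 123.65.192.224/28 clear@28
  lookup 123.0.1.247: bits 011110110 walk d0:H4→d1:-→d2:H2→d3:-→d4:-→d5:-→d6:-→d7:-→d8:H0→d9:- -> H0
  add 69.125.0.0/17 -> H0 at depth 17
  lookup 69.125.83.177: bits 01000101011111010101001110110 walk d0:H4→d1:-→d2:H2→d3:-→d4:-→d5:-→d6:-→d7:-→d8:-→d9:-→d10:-→d11:-→d12:-→d13:-→d14:-→d15:-→d16:-→d17:H0→d18:-→d19:-→d20:-→d21:-→d22:-→d23:-→d24:-→d25:-→d26:-→d27:-→d28:H2→d29:- -> H2
  add 69.125.83.183/32 -> H3 at depth 32
  lookup 69.125.83.182: bits 0100010101111101010100111011011 walk d0:H4→d1:-→d2:H2→d3:-→d4:-→d5:-→d6:-→d7:-→d8:-→d9:-→d10:-→d11:-→d12:-→d13:-→d14:-→d15:-→d16:-→d17:H0→d18:-→d19:-→d20:-→d21:-→d22:-→d23:-→d24:-→d25:-→d26:-→d27:-→d28:H2→d29:-→d30:-→d31:- -> H2
  lookup 123.0.0.15: bits 011110110 walk d0:H4→d1:-→d2:H2→d3:-→d4:-→d5:-→d6:-→d7:-→d8:H0→d9:- -> H0
  add 112.0.0.0/4 -> H1 at depth 4
  lookup 64.0.26.248: bits 01000 walk d0:H4→d1:-→d2:H2→d3:-→d4:-→d5:- -> H2
  add 123.65.192.0/18 -> H4 at depth 18
  - 64.0.0.0/2 clear@2
  lookup 69.125.83.183: bits 01000101011111010101001110110111 walk d0:H4→d1:-→d2:-→d3:-→d4:-→d5:-→d6:-→d7:-→d8:-→d9:-→d10:-→d11:-→d12:-→d13:-→d14:-→d15:-→d16:-→d17:H0→d18:-→d19:-→d20:-→d21:-→d22:-→d23:-→d24:-→d25:-→d26:-→d27:-→d28:H2→d29:-→d30:-→d31:-→d32:H3 -> H3
  - 69.125.0.0/17 clear@17
  add 69.112.0.0/12 -> H1 at depth 12
  add 123.65.0.0/16 -> H2 at depth 16
  add 69.0.0.0/8 -> H2 at depth 8
  add 69.125.0.0/16 -> H3 at depth 16

== LOOKUPS ==
["H2","no-route","H2","H3","H3","H0","H2","H2","H0","H2","H3"]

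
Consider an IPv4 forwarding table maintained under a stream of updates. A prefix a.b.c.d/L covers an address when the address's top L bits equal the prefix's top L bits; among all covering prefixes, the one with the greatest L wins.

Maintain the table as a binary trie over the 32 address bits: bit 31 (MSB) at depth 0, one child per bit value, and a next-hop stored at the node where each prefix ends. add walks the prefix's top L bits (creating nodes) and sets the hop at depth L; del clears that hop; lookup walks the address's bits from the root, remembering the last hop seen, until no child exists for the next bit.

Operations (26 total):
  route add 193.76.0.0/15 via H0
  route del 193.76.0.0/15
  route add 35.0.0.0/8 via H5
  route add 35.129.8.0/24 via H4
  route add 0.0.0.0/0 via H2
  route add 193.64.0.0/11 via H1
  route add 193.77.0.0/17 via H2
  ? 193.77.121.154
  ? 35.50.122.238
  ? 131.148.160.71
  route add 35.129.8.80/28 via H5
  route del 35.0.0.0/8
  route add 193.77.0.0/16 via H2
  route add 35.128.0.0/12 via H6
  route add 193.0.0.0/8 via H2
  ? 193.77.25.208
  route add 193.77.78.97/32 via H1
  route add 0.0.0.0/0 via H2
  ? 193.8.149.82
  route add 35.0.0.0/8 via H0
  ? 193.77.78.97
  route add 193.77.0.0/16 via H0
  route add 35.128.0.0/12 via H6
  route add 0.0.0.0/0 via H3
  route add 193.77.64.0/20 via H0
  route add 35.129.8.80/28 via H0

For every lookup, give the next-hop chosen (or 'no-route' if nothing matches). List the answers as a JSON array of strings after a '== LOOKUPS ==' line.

Trace:
  + 193.76.0.0/15 (H0) depth=15
  del 193.76.0.0/15 (clear depth 15)
  + 35.0.0.0/8 (H5) depth=8
  + 35.129.8.0/24 (H4) depth=24
  + 0.0.0.0/0 (H2) depth=0
  + 193.64.0.0/11 (H1) depth=11
  + 193.77.0.0/17 (H2) depth=17
  lookup 193.77.121.154: bits 11000001010011010 walk d0:H2→d1:-→d2:-→d3:-→d4:-→d5:-→d6:-→d7:-→d8:-→d9:-→d10:-→d11:H1→d12:-→d13:-→d14:-→d15:-→d16:-→d17:H2 -> H2
  lookup 35.50.122.238: bits 00100011 walk d0:H2→d1:-→d2:-→d3:-→d4:-→d5:-→d6:-→d7:-→d8:H5 -> H5
  lookup 131.148.160.71: bits 1 walk d0:H2→d1:- -> H2
  + 35.129.8.80/28 (H5) depth=28
  del 35.0.0.0/8 (clear depth 8)
  + 193.77.0.0/16 (H2) depth=16
  + 35.128.0.0/12 (H6) depth=12
  + 193.0.0.0/8 (H2) depth=8
  lookup 193.77.25.208: bits 11000001010011010 walk d0:H2→d1:-→d2:-→d3:-→d4:-→d5:-→d6:-→d7:-→d8:H2→d9:-→d10:-→d11:H1→d12:-→d13:-→d14:-→d15:-→d16:H2→d17:H2 -> H2
  + 193.77.78.97/32 (H1) depth=32
  + 0.0.0.0/0 (H2) depth=0
  lookup 193.8.149.82: bits 110000010 walk d0:H2→d1:-→d2:-→d3:-→d4:-→d5:-→d6:-→d7:-→d8:H2→d9:- -> H2
  + 35.0.0.0/8 (H0) depth=8
  lookup 193.77.78.97: bits 11000001010011010100111001100001 walk d0:H2→d1:-→d2:-→d3:-→d4:-→d5:-→d6:-→d7:-→d8:H2→d9:-→d10:-→d11:H1→d12:-→d13:-→d14:-→d15:-→d16:H2→d17:H2→d18:-→d19:-→d20:-→d21:-→d22:-→d23:-→d24:-→d25:-→d26:-→d27:-→d28:-→d29:-→d30:-→d31:-→d32:H1 -> H1
  + 193.77.0.0/16 (H0) depth=16
  + 35.128.0.0/12 (H6) depth=12
  + 0.0.0.0/0 (H3) depth=0
  + 193.77.64.0/20 (H0) depth=20
  + 35.129.8.80/28 (H0) depth=28

== LOOKUPS ==
["H2","H5","H2","H2","H2","H1"]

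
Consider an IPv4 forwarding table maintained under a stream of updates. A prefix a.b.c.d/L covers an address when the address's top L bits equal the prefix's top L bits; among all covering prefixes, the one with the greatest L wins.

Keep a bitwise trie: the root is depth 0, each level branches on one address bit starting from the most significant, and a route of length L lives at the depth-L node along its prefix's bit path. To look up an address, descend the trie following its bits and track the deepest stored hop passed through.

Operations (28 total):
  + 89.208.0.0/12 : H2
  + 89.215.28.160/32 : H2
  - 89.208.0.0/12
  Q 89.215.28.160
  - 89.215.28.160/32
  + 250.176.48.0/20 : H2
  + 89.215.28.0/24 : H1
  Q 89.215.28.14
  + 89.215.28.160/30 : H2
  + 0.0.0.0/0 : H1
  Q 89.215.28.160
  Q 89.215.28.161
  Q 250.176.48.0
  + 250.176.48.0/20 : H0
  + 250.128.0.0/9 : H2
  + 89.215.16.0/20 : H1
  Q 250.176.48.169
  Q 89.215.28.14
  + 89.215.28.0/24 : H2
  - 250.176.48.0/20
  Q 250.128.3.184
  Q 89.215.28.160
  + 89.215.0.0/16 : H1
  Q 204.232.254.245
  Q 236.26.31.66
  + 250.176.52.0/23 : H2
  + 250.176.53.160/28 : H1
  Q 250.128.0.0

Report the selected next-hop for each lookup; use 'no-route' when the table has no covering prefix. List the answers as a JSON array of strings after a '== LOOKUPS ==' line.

Process each operation:
  add 89.208.0.0/12 -> H2 at depth 12
  add 89.215.28.160/32 -> H2 at depth 32
  del 89.208.0.0/12 (clear depth 12)
  ? 89.215.28.160  path d0:-→d1:-→d2:-→d3:-→d4:-→d5:-→d6:-→d7:-→d8:-→d9:-→d10:-→d11:-→d12:-→d13:-→d14:-→d15:-→d16:-→d17:-→d18:-→d19:-→d20:-→d21:-→d22:-→d23:-→d24:-→d25:-→d26:-→d27:-→d28:-→d29:-→d30:-→d31:-→d32:H2  best=H2
  del 89.215.28.160/32 (clear depth 32)
  add 250.176.48.0/20 -> H2 at depth 20
  add 89.215.28.0/24 -> H1 at depth 24
  ? 89.215.28.14  path d0:-→d1:-→d2:-→d3:-→d4:-→d5:-→d6:-→d7:-→d8:-→d9:-→d10:-→d11:-→d12:-→d13:-→d14:-→d15:-→d16:-→d17:-→d18:-→d19:-→d20:-→d21:-→d22:-→d23:-→d24:H1  best=H1
  add 89.215.28.160/30 -> H2 at depth 30
  add 0.0.0.0/0 -> H1 at depth 0
  ? 89.215.28.160  path d0:H1→d1:-→d2:-→d3:-→d4:-→d5:-→d6:-→d7:-→d8:-→d9:-→d10:-→d11:-→d12:-→d13:-→d14:-→d15:-→d16:-→d17:-→d18:-→d19:-→d20:-→d21:-→d22:-→d23:-→d24:H1→d25:-→d26:-→d27:-→d28:-→d29:-→d30:H2→d31:-→d32:-  best=H2
  ? 89.215.28.161  path d0:H1→d1:-→d2:-→d3:-→d4:-→d5:-→d6:-→d7:-→d8:-→d9:-→d10:-→d11:-→d12:-→d13:-→d14:-→d15:-→d16:-→d17:-→d18:-→d19:-→d20:-→d21:-→d22:-→d23:-→d24:H1→d25:-→d26:-→d27:-→d28:-→d29:-→d30:H2→d31:-  best=H2
  ? 250.176.48.0  path d0:H1→d1:-→d2:-→d3:-→d4:-→d5:-→d6:-→d7:-→d8:-→d9:-→d10:-→d11:-→d12:-→d13:-→d14:-→d15:-→d16:-→d17:-→d18:-→d19:-→d20:H2  best=H2
  add 250.176.48.0/20 -> H0 at depth 20
  add 250.128.0.0/9 -> H2 at depth 9
  add 89.215.16.0/20 -> H1 at depth 20
  ? 250.176.48.169  path d0:H1→d1:-→d2:-→d3:-→d4:-→d5:-→d6:-→d7:-→d8:-→d9:H2→d10:-→d11:-→d12:-→d13:-→d14:-→d15:-→d16:-→d17:-→d18:-→d19:-→d20:H0  best=H0
  ? 89.215.28.14  path d0:H1→d1:-→d2:-→d3:-→d4:-→d5:-→d6:-→d7:-→d8:-→d9:-→d10:-→d11:-→d12:-→d13:-→d14:-→d15:-→d16:-→d17:-→d18:-→d19:-→d20:H1→d21:-→d22:-→d23:-→d24:H1  best=H1
  add 89.215.28.0/24 -> H2 at depth 24
  del 250.176.48.0/20 (clear depth 20)
  ? 250.128.3.184  path d0:H1→d1:-→d2:-→d3:-→d4:-→d5:-→d6:-→d7:-→d8:-→d9:H2→d10:-  best=H2
  ? 89.215.28.160  path d0:H1→d1:-→d2:-→d3:-→d4:-→d5:-→d6:-→d7:-→d8:-→d9:-→d10:-→d11:-→d12:-→d13:-→d14:-→d15:-→d16:-→d17:-→d18:-→d19:-→d20:H1→d21:-→d22:-→d23:-→d24:H2→d25:-→d26:-→d27:-→d28:-→d29:-→d30:H2→d31:-→d32:-  best=H2
  add 89.215.0.0/16 -> H1 at depth 16
  ? 204.232.254.245  path d0:H1→d1:-→d2:-  best=H1
  ? 236.26.31.66  path d0:H1→d1:-→d2:-→d3:-  best=H1
  add 250.176.52.0/23 -> H2 at depth 23
  add 250.176.53.160/28 -> H1 at depth 28
  ? 250.128.0.0  path d0:H1→d1:-→d2:-→d3:-→d4:-→d5:-→d6:-→d7:-→d8:-→d9:H2→d10:-  best=H2

== LOOKUPS ==
["H2","H1","H2","H2","H2","H0","H1","H2","H2","H1","H1","H2"]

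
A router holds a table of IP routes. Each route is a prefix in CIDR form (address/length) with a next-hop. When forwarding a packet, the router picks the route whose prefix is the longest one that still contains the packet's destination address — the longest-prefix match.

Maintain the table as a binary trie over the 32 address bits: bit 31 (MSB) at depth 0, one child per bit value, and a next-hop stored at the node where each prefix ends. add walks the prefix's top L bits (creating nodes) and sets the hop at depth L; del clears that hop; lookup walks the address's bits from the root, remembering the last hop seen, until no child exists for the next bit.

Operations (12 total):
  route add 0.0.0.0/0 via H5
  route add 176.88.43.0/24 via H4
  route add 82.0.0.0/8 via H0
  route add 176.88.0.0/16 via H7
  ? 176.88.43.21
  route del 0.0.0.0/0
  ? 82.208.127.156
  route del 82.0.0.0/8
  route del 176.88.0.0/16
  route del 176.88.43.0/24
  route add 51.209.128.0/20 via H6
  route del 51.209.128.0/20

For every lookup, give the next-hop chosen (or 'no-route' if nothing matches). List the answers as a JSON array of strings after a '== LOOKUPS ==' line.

Trace:
  add 0.0.0.0/0 -> H5 at depth 0
  add 176.88.43.0/24 -> H4 at depth 24
  add 82.0.0.0/8 -> H0 at depth 8
  add 176.88.0.0/16 -> H7 at depth 16
  Q 176.88.43.21: descend 101100000101100000101011 ; hops seen [H5,H7,H4] ; pick H4
  - 0.0.0.0/0 clear@0
  Q 82.208.127.156: descend 01010010 ; hops seen [H0] ; pick H0
  - 82.0.0.0/8 clear@8
  - 176.88.0.0/16 clear@16
  - 176.88.43.0/24 clear@24
  add 51.209.128.0/20 -> H6 at depth 20
  - 51.209.128.0/20 clear@20

== LOOKUPS ==
["H4","H0"]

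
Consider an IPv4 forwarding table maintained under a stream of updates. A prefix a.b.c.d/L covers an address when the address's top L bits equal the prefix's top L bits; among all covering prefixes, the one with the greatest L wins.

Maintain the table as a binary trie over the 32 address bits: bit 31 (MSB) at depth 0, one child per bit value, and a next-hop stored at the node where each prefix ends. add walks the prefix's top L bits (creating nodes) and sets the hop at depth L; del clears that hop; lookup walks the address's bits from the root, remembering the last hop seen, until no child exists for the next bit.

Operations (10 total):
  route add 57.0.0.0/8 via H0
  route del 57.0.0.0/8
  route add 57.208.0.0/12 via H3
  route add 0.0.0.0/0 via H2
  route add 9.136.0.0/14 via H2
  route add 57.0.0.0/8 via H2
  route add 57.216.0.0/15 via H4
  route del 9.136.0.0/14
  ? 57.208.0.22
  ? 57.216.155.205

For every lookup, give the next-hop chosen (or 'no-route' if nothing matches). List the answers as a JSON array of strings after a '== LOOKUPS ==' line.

Apply in order:
  + 57.0.0.0/8 (H0) depth=8
  del 57.0.0.0/8 (clear depth 8)
  + 57.208.0.0/12 (H3) depth=12
  + 0.0.0.0/0 (H2) depth=0
  + 9.136.0.0/14 (H2) depth=14
  + 57.0.0.0/8 (H2) depth=8
  + 57.216.0.0/15 (H4) depth=15
  del 9.136.0.0/14 (clear depth 14)
  Q 57.208.0.22: descend 001110011101 ; hops seen [H2,H2,H3] ; pick H3
  Q 57.216.155.205: descend 001110011101100 ; hops seen [H2,H2,H3,H4] ; pick H4

== LOOKUPS ==
["H3","H4"]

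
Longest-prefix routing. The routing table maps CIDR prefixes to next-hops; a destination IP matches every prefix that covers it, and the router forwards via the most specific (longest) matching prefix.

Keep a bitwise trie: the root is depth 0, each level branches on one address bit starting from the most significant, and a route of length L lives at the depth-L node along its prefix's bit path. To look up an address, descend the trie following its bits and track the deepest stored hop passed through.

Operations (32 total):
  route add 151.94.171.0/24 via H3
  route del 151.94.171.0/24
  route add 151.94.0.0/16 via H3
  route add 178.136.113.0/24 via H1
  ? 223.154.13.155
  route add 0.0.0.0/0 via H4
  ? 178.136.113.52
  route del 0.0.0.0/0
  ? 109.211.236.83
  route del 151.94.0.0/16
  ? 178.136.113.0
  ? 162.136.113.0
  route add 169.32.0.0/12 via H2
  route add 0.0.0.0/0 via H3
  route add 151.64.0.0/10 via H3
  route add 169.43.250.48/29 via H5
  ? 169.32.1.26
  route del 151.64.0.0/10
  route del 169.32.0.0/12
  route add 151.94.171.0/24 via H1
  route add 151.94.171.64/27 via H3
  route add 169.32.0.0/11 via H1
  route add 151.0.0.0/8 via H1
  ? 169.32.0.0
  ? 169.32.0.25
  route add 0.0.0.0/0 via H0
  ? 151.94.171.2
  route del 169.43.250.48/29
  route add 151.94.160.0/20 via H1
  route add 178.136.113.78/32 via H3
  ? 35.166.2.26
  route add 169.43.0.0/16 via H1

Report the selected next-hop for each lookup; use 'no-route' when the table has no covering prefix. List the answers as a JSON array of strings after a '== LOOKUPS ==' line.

Trace:
  add 151.94.171.0/24 -> H3 at depth 24
  del 151.94.171.0/24 (clear depth 24)
  add 151.94.0.0/16 -> H3 at depth 16
  add 178.136.113.0/24 -> H1 at depth 24
  ? 223.154.13.155  path d0:-→d1:-  best=no-route
  add 0.0.0.0/0 -> H4 at depth 0
  ? 178.136.113.52  path d0:H4→d1:-→d2:-→d3:-→d4:-→d5:-→d6:-→d7:-→d8:-→d9:-→d10:-→d11:-→d12:-→d13:-→d14:-→d15:-→d16:-→d17:-→d18:-→d19:-→d20:-→d21:-→d22:-→d23:-→d24:H1  best=H1
  del 0.0.0.0/0 (clear depth 0)
  ? 109.211.236.83  path d0:-  best=no-route
  del 151.94.0.0/16 (clear depth 16)
  ? 178.136.113.0  path d0:-→d1:-→d2:-→d3:-→d4:-→d5:-→d6:-→d7:-→d8:-→d9:-→d10:-→d11:-→d12:-→d13:-→d14:-→d15:-→d16:-→d17:-→d18:-→d19:-→d20:-→d21:-→d22:-→d23:-→d24:H1  best=H1
  ? 162.136.113.0  path d0:-→d1:-→d2:-→d3:-  best=no-route
  add 169.32.0.0/12 -> H2 at depth 12
  add 0.0.0.0/0 -> H3 at depth 0
  add 151.64.0.0/10 -> H3 at depth 10
  add 169.43.250.48/29 -> H5 at depth 29
  ? 169.32.1.26  path d0:H3→d1:-→d2:-→d3:-→d4:-→d5:-→d6:-→d7:-→d8:-→d9:-→d10:-→d11:-→d12:H2  best=H2
  del 151.64.0.0/10 (clear depth 10)
  del 169.32.0.0/12 (clear depth 12)
  add 151.94.171.0/24 -> H1 at depth 24
  add 151.94.171.64/27 -> H3 at depth 27
  add 169.32.0.0/11 -> H1 at depth 11
  add 151.0.0.0/8 -> H1 at depth 8
  ? 169.32.0.0  path d0:H3→d1:-→d2:-→d3:-→d4:-→d5:-→d6:-→d7:-→d8:-→d9:-→d10:-→d11:H1→d12:-  best=H1
  ? 169.32.0.25  path d0:H3→d1:-→d2:-→d3:-→d4:-→d5:-→d6:-→d7:-→d8:-→d9:-→d10:-→d11:H1→d12:-  best=H1
  add 0.0.0.0/0 -> H0 at depth 0
  ? 151.94.171.2  path d0:H0→d1:-→d2:-→d3:-→d4:-→d5:-→d6:-→d7:-→d8:H1→d9:-→d10:-→d11:-→d12:-→d13:-→d14:-→d15:-→d16:-→d17:-→d18:-→d19:-→d20:-→d21:-→d22:-→d23:-→d24:H1→d25:-  best=H1
  del 169.43.250.48/29 (clear depth 29)
  add 151.94.160.0/20 -> H1 at depth 20
  add 178.136.113.78/32 -> H3 at depth 32
  ? 35.166.2.26  path d0:H0  best=H0
  add 169.43.0.0/16 -> H1 at depth 16

== LOOKUPS ==
["no-route","H1","no-route","H1","no-route","H2","H1","H1","H1","H0"]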